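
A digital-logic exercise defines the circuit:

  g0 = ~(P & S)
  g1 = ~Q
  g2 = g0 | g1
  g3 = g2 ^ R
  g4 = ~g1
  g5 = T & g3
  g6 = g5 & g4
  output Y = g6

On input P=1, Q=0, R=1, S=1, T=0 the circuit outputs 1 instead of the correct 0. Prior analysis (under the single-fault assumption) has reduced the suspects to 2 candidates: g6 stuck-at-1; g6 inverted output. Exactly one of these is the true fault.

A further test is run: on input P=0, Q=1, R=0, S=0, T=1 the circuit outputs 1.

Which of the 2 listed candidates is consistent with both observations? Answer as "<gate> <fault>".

Evaluate each candidate on input P=0, Q=1, R=0, S=0, T=1:
  g6 stuck-at-1: g0=1, g1=0, g2=1, g3=1, g4=1, g5=1, g6=1 [stuck-at-1] → 1 — matches
  g6 inverted output: g0=1, g1=0, g2=1, g3=1, g4=1, g5=1, g6=0 [inverted output] → 0 — eliminated
Only g6 stuck-at-1 reproduces the observed 1.

g6 stuck-at-1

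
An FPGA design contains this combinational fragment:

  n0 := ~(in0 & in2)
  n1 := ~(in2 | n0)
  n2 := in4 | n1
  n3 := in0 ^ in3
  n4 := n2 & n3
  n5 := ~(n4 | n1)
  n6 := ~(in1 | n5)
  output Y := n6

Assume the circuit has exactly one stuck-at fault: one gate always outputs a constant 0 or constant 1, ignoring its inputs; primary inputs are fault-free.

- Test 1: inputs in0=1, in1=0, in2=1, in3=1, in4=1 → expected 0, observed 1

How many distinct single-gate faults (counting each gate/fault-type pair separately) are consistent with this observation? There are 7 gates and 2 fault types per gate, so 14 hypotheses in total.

5

Fault-free: n0=0, n1=0, n2=1, n3=0, n4=0, n5=1, n6=0 → 0. Observed 1.
  n0 stuck-at-0: output 0 ✗
  n0 stuck-at-1: output 0 ✗
  n1 stuck-at-0: output 0 ✗
  n1 stuck-at-1: output 1 ✓
  n2 stuck-at-0: output 0 ✗
  n2 stuck-at-1: output 0 ✗
  n3 stuck-at-0: output 0 ✗
  n3 stuck-at-1: output 1 ✓
  n4 stuck-at-0: output 0 ✗
  n4 stuck-at-1: output 1 ✓
  n5 stuck-at-0: output 1 ✓
  n5 stuck-at-1: output 0 ✗
  n6 stuck-at-0: output 0 ✗
  n6 stuck-at-1: output 1 ✓
Consistent faults: {n1 stuck-at-1, n3 stuck-at-1, n4 stuck-at-1, n5 stuck-at-0, n6 stuck-at-1} — 5 in all.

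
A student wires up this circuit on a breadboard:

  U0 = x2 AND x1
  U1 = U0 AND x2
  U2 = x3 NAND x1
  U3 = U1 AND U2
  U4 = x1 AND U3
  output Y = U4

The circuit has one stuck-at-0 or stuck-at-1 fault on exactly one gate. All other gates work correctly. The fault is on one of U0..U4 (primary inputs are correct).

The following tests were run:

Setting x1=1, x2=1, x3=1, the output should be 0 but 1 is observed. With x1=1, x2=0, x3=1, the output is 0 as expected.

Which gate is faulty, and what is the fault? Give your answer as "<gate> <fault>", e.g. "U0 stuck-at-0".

U2 stuck-at-1

Fault-free values for test 1 (x1=1, x2=1, x3=1): U0=1, U1=1, U2=0, U3=0, U4=0, giving Y=0. Observed 1.
Test 1: faults giving observed 1 are {U2 stuck-at-1, U3 stuck-at-1, U4 stuck-at-1}.
Test 2 (x1=1, x2=0, x3=1): fault-free U0=0, U1=0, U2=0, U3=0, U4=0 → 0; observed 0. Eliminates U3 stuck-at-1, U4 stuck-at-1.
Only U2 stuck-at-1 is consistent with every test.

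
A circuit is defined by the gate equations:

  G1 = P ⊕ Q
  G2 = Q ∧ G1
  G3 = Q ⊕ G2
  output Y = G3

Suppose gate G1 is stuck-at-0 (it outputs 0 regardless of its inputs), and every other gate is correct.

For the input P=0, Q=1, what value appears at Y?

Propagate with G1 forced: G1=0 [stuck-at-0], G2=0, G3=1.
So Y = 1. (Without the fault it would be 0.)

1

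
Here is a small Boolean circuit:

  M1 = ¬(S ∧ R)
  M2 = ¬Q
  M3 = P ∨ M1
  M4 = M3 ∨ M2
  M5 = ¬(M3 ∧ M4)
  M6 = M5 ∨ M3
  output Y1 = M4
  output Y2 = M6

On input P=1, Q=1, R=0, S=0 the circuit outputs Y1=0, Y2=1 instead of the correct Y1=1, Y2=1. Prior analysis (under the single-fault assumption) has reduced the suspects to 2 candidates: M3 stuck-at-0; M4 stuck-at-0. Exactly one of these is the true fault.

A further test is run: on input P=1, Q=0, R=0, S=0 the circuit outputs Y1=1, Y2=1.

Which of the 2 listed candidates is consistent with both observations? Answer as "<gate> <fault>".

M3 stuck-at-0

Evaluate each candidate on input P=1, Q=0, R=0, S=0:
  M3 stuck-at-0: M1=1, M2=1, M3=0 [stuck-at-0], M4=1, M5=1, M6=1 → Y1=1, Y2=1 — matches
  M4 stuck-at-0: M1=1, M2=1, M3=1, M4=0 [stuck-at-0], M5=1, M6=1 → Y1=0, Y2=1 — eliminated
Only M3 stuck-at-0 reproduces the observed Y1=1, Y2=1.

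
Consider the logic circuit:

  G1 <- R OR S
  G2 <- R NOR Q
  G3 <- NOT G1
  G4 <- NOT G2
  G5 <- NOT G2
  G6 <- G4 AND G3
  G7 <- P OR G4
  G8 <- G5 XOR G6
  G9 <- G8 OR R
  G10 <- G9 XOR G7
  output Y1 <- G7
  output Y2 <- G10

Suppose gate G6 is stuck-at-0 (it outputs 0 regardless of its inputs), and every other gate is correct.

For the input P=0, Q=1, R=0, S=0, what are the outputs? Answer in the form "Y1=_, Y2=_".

Y1=1, Y2=0

Propagate with G6 forced: G1=0, G2=0, G3=1, G4=1, G5=1, G6=0 [stuck-at-0], G7=1, G8=1, G9=1, G10=0.
So the outputs are Y1=1, Y2=0. (Without the fault they would be Y1=1, Y2=1.)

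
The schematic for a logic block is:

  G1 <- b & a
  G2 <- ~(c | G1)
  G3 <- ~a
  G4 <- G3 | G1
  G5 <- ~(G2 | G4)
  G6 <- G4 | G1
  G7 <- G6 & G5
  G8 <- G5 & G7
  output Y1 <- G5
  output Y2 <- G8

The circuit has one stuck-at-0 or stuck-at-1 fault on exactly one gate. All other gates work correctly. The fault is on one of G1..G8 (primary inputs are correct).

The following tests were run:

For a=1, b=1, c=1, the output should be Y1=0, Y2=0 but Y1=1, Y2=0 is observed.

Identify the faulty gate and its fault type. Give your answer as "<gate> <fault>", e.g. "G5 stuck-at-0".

G1 stuck-at-0

Fault-free values for test 1 (a=1, b=1, c=1): G1=1, G2=0, G3=0, G4=1, G5=0, G6=1, G7=0, G8=0, giving Y1=0, Y2=0. Observed Y1=1, Y2=0.
Test 1: faults giving observed Y1=1, Y2=0 are {G1 stuck-at-0}.
Only G1 stuck-at-0 is consistent with every test.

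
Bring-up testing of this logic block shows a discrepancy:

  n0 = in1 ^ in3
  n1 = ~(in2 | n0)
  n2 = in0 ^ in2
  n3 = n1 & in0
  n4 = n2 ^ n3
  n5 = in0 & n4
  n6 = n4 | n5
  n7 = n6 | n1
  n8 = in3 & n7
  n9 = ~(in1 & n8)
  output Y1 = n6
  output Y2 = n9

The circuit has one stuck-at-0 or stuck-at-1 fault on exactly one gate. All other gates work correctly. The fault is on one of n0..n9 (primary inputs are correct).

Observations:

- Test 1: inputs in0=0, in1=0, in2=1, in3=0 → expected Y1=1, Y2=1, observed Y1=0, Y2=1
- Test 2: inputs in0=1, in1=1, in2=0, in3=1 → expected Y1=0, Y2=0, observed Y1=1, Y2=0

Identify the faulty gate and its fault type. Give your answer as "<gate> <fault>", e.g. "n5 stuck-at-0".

n2 stuck-at-0

Fault-free values for test 1 (in0=0, in1=0, in2=1, in3=0): n0=0, n1=0, n2=1, n3=0, n4=1, n5=0, n6=1, n7=1, n8=0, n9=1, giving Y1=1, Y2=1. Observed Y1=0, Y2=1.
Test 1: faults giving observed Y1=0, Y2=1 are {n2 stuck-at-0, n3 stuck-at-1, n4 stuck-at-0, n6 stuck-at-0}.
Test 2 (in0=1, in1=1, in2=0, in3=1): fault-free n0=0, n1=1, n2=1, n3=1, n4=0, n5=0, n6=0, n7=1, n8=1, n9=0 → Y1=0, Y2=0; observed Y1=1, Y2=0. Eliminates n3 stuck-at-1, n4 stuck-at-0, n6 stuck-at-0.
Only n2 stuck-at-0 is consistent with every test.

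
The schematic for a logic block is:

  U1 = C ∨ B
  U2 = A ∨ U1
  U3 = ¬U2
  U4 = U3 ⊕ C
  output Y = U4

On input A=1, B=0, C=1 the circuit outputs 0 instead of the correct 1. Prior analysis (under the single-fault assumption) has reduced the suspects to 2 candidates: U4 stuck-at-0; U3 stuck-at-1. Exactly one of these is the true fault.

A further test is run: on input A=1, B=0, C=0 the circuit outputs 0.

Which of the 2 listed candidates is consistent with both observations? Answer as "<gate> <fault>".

U4 stuck-at-0

Evaluate each candidate on input A=1, B=0, C=0:
  U4 stuck-at-0: U1=0, U2=1, U3=0, U4=0 [stuck-at-0] → 0 — matches
  U3 stuck-at-1: U1=0, U2=1, U3=1 [stuck-at-1], U4=1 → 1 — eliminated
Only U4 stuck-at-0 reproduces the observed 0.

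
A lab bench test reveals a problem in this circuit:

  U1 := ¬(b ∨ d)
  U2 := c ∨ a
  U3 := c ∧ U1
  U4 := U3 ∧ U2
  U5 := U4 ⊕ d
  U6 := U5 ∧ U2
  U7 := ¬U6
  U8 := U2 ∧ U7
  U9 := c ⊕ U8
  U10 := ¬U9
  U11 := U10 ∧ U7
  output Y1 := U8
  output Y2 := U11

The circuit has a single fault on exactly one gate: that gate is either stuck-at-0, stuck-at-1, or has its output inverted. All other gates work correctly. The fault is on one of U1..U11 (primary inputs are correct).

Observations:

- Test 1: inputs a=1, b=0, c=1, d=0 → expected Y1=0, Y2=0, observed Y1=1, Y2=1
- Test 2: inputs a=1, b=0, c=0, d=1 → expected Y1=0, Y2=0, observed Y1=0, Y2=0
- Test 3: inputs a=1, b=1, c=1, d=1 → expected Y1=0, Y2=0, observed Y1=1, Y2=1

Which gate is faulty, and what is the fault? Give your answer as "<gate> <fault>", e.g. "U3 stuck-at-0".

Fault-free values for test 1 (a=1, b=0, c=1, d=0): U1=1, U2=1, U3=1, U4=1, U5=1, U6=1, U7=0, U8=0, U9=1, U10=0, U11=0, giving Y1=0, Y2=0. Observed Y1=1, Y2=1.
Test 1: faults giving observed Y1=1, Y2=1 are {U1 stuck-at-0, U1 inverted output, U3 stuck-at-0, U3 inverted output, U4 stuck-at-0, U4 inverted output, U5 stuck-at-0, U5 inverted output, U6 stuck-at-0, U6 inverted output, U7 stuck-at-1, U7 inverted output}.
Test 2 (a=1, b=0, c=0, d=1): fault-free U1=0, U2=1, U3=0, U4=0, U5=1, U6=1, U7=0, U8=0, U9=0, U10=1, U11=0 → Y1=0, Y2=0; observed Y1=0, Y2=0. Eliminates U3 inverted output, U4 inverted output, U5 stuck-at-0, U5 inverted output, U6 stuck-at-0, U6 inverted output, U7 stuck-at-1, U7 inverted output.
Test 3 (a=1, b=1, c=1, d=1): fault-free U1=0, U2=1, U3=0, U4=0, U5=1, U6=1, U7=0, U8=0, U9=1, U10=0, U11=0 → Y1=0, Y2=0; observed Y1=1, Y2=1. Eliminates U1 stuck-at-0, U3 stuck-at-0, U4 stuck-at-0.
Only U1 inverted output is consistent with every test.

U1 inverted output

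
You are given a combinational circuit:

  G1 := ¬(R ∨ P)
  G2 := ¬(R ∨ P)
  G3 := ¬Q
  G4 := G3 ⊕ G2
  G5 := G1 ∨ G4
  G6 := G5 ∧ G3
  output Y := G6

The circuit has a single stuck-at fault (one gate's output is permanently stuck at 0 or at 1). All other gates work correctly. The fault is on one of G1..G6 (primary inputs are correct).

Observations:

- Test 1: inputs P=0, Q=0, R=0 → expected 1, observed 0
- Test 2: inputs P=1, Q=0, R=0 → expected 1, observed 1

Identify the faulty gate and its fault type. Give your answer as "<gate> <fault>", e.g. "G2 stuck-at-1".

G1 stuck-at-0

Fault-free values for test 1 (P=0, Q=0, R=0): G1=1, G2=1, G3=1, G4=0, G5=1, G6=1, giving Y=1. Observed 0.
Test 1: faults giving observed 0 are {G1 stuck-at-0, G3 stuck-at-0, G5 stuck-at-0, G6 stuck-at-0}.
Test 2 (P=1, Q=0, R=0): fault-free G1=0, G2=0, G3=1, G4=1, G5=1, G6=1 → 1; observed 1. Eliminates G3 stuck-at-0, G5 stuck-at-0, G6 stuck-at-0.
Only G1 stuck-at-0 is consistent with every test.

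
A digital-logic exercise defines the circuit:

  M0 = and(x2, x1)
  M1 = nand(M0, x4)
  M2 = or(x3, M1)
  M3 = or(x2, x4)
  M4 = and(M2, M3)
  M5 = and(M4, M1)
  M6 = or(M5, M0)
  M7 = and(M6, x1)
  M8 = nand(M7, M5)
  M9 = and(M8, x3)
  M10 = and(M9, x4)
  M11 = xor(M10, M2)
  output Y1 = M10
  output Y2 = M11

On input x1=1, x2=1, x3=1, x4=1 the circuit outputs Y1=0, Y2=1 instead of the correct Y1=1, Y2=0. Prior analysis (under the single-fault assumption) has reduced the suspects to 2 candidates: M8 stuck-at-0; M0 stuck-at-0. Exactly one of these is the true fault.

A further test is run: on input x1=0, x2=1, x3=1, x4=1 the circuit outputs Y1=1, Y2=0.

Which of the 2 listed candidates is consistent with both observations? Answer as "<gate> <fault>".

M0 stuck-at-0

Evaluate each candidate on input x1=0, x2=1, x3=1, x4=1:
  M8 stuck-at-0: M0=0, M1=1, M2=1, M3=1, M4=1, M5=1, M6=1, M7=0, M8=0 [stuck-at-0], M9=0, M10=0, M11=1 → Y1=0, Y2=1 — eliminated
  M0 stuck-at-0: M0=0 [stuck-at-0], M1=1, M2=1, M3=1, M4=1, M5=1, M6=1, M7=0, M8=1, M9=1, M10=1, M11=0 → Y1=1, Y2=0 — matches
Only M0 stuck-at-0 reproduces the observed Y1=1, Y2=0.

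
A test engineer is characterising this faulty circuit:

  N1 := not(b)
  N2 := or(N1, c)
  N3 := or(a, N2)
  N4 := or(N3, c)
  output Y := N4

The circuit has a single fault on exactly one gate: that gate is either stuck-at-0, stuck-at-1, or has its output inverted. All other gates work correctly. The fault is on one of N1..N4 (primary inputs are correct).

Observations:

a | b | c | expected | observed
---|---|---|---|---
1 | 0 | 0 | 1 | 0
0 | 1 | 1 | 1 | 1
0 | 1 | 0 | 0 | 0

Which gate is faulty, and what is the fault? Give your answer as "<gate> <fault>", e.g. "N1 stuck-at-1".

N3 stuck-at-0

Fault-free values for test 1 (a=1, b=0, c=0): N1=1, N2=1, N3=1, N4=1, giving Y=1. Observed 0.
Test 1: faults giving observed 0 are {N3 stuck-at-0, N3 inverted output, N4 stuck-at-0, N4 inverted output}.
Test 2 (a=0, b=1, c=1): fault-free N1=0, N2=1, N3=1, N4=1 → 1; observed 1. Eliminates N4 stuck-at-0, N4 inverted output.
Test 3 (a=0, b=1, c=0): fault-free N1=0, N2=0, N3=0, N4=0 → 0; observed 0. Eliminates N3 inverted output.
Only N3 stuck-at-0 is consistent with every test.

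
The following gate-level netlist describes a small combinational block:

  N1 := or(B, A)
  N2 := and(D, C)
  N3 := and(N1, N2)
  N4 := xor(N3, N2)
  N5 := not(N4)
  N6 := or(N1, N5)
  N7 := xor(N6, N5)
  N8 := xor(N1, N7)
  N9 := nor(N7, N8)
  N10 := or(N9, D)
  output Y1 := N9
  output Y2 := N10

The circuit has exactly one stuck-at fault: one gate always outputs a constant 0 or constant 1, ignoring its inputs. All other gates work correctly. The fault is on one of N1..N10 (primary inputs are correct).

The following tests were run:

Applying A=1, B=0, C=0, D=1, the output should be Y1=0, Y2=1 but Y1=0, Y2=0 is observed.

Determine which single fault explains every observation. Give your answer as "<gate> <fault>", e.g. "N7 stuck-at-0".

Fault-free values for test 1 (A=1, B=0, C=0, D=1): N1=1, N2=0, N3=0, N4=0, N5=1, N6=1, N7=0, N8=1, N9=0, N10=1, giving Y1=0, Y2=1. Observed Y1=0, Y2=0.
Test 1: faults giving observed Y1=0, Y2=0 are {N10 stuck-at-0}.
Only N10 stuck-at-0 is consistent with every test.

N10 stuck-at-0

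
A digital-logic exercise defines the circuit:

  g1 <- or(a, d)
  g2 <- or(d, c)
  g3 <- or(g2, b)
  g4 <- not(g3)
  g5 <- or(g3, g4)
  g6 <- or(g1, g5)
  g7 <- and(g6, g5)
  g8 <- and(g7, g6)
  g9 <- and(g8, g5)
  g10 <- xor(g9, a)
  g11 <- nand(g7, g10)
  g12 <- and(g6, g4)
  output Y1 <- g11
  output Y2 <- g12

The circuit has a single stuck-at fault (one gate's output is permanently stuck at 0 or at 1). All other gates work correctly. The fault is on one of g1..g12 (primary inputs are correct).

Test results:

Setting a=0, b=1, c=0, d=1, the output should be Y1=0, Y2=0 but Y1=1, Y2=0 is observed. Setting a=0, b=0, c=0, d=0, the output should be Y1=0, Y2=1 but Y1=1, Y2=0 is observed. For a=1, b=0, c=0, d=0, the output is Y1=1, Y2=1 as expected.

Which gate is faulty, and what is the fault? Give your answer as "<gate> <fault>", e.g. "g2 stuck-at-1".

Fault-free values for test 1 (a=0, b=1, c=0, d=1): g1=1, g2=1, g3=1, g4=0, g5=1, g6=1, g7=1, g8=1, g9=1, g10=1, g11=0, g12=0, giving Y1=0, Y2=0. Observed Y1=1, Y2=0.
Test 1: faults giving observed Y1=1, Y2=0 are {g5 stuck-at-0, g6 stuck-at-0, g7 stuck-at-0, g8 stuck-at-0, g9 stuck-at-0, g10 stuck-at-0, g11 stuck-at-1}.
Test 2 (a=0, b=0, c=0, d=0): fault-free g1=0, g2=0, g3=0, g4=1, g5=1, g6=1, g7=1, g8=1, g9=1, g10=1, g11=0, g12=1 → Y1=0, Y2=1; observed Y1=1, Y2=0. Eliminates g7 stuck-at-0, g8 stuck-at-0, g9 stuck-at-0, g10 stuck-at-0, g11 stuck-at-1.
Test 3 (a=1, b=0, c=0, d=0): fault-free g1=1, g2=0, g3=0, g4=1, g5=1, g6=1, g7=1, g8=1, g9=1, g10=0, g11=1, g12=1 → Y1=1, Y2=1; observed Y1=1, Y2=1. Eliminates g6 stuck-at-0.
Only g5 stuck-at-0 is consistent with every test.

g5 stuck-at-0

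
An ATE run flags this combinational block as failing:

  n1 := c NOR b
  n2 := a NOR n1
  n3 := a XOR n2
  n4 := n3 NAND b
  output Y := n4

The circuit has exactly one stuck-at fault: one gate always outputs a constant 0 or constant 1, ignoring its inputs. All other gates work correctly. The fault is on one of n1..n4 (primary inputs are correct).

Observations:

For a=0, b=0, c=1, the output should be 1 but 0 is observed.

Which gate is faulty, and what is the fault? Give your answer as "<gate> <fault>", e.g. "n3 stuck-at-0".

Fault-free values for test 1 (a=0, b=0, c=1): n1=0, n2=1, n3=1, n4=1, giving Y=1. Observed 0.
Test 1: faults giving observed 0 are {n4 stuck-at-0}.
Only n4 stuck-at-0 is consistent with every test.

n4 stuck-at-0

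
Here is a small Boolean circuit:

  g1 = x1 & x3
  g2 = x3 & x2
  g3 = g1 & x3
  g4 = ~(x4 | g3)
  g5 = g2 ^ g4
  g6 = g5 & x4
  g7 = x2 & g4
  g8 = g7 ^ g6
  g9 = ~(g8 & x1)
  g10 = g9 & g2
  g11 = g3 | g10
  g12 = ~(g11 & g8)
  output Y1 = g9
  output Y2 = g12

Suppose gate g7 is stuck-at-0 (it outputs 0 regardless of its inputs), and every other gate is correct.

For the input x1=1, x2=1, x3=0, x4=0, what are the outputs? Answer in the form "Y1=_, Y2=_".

Y1=1, Y2=1

Propagate with g7 forced: g1=0, g2=0, g3=0, g4=1, g5=1, g6=0, g7=0 [stuck-at-0], g8=0, g9=1, g10=0, g11=0, g12=1.
So the outputs are Y1=1, Y2=1. (Without the fault they would be Y1=0, Y2=1.)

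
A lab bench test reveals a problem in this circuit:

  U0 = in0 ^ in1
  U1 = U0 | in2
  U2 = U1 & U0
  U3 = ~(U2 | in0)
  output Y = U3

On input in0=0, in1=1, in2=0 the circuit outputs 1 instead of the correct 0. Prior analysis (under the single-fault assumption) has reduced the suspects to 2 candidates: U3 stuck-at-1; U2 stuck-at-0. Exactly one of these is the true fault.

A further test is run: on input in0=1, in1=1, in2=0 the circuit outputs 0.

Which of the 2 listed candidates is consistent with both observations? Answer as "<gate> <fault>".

U2 stuck-at-0

Evaluate each candidate on input in0=1, in1=1, in2=0:
  U3 stuck-at-1: U0=0, U1=0, U2=0, U3=1 [stuck-at-1] → 1 — eliminated
  U2 stuck-at-0: U0=0, U1=0, U2=0 [stuck-at-0], U3=0 → 0 — matches
Only U2 stuck-at-0 reproduces the observed 0.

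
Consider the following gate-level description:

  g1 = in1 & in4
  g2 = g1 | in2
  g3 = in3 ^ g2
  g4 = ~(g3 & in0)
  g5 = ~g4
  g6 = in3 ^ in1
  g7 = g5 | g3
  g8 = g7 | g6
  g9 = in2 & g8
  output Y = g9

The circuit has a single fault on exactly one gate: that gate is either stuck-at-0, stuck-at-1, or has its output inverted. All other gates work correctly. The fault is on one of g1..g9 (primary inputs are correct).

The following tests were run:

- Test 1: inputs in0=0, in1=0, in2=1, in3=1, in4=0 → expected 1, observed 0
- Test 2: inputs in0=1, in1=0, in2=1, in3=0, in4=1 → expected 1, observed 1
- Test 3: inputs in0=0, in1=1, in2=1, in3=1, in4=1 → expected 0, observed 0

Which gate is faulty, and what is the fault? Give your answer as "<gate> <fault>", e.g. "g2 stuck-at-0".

Fault-free values for test 1 (in0=0, in1=0, in2=1, in3=1, in4=0): g1=0, g2=1, g3=0, g4=1, g5=0, g6=1, g7=0, g8=1, g9=1, giving Y=1. Observed 0.
Test 1: faults giving observed 0 are {g6 stuck-at-0, g6 inverted output, g8 stuck-at-0, g8 inverted output, g9 stuck-at-0, g9 inverted output}.
Test 2 (in0=1, in1=0, in2=1, in3=0, in4=1): fault-free g1=0, g2=1, g3=1, g4=0, g5=1, g6=0, g7=1, g8=1, g9=1 → 1; observed 1. Eliminates g8 stuck-at-0, g8 inverted output, g9 stuck-at-0, g9 inverted output.
Test 3 (in0=0, in1=1, in2=1, in3=1, in4=1): fault-free g1=1, g2=1, g3=0, g4=1, g5=0, g6=0, g7=0, g8=0, g9=0 → 0; observed 0. Eliminates g6 inverted output.
Only g6 stuck-at-0 is consistent with every test.

g6 stuck-at-0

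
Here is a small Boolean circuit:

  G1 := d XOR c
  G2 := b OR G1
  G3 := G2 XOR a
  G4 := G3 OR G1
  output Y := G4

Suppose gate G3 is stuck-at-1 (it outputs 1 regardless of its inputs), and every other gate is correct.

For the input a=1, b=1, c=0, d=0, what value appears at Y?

1

Propagate with G3 forced: G1=0, G2=1, G3=1 [stuck-at-1], G4=1.
So Y = 1. (Without the fault it would be 0.)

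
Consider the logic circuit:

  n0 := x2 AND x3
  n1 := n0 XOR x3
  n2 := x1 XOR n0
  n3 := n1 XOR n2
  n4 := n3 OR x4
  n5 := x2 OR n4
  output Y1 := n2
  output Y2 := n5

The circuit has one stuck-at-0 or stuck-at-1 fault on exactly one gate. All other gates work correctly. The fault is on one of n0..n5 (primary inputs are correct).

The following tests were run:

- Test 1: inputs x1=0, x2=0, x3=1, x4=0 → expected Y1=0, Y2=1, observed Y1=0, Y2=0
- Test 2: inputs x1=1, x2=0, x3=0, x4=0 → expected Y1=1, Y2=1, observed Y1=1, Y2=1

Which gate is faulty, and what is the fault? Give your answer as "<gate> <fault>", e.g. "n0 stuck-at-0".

Fault-free values for test 1 (x1=0, x2=0, x3=1, x4=0): n0=0, n1=1, n2=0, n3=1, n4=1, n5=1, giving Y1=0, Y2=1. Observed Y1=0, Y2=0.
Test 1: faults giving observed Y1=0, Y2=0 are {n1 stuck-at-0, n3 stuck-at-0, n4 stuck-at-0, n5 stuck-at-0}.
Test 2 (x1=1, x2=0, x3=0, x4=0): fault-free n0=0, n1=0, n2=1, n3=1, n4=1, n5=1 → Y1=1, Y2=1; observed Y1=1, Y2=1. Eliminates n3 stuck-at-0, n4 stuck-at-0, n5 stuck-at-0.
Only n1 stuck-at-0 is consistent with every test.

n1 stuck-at-0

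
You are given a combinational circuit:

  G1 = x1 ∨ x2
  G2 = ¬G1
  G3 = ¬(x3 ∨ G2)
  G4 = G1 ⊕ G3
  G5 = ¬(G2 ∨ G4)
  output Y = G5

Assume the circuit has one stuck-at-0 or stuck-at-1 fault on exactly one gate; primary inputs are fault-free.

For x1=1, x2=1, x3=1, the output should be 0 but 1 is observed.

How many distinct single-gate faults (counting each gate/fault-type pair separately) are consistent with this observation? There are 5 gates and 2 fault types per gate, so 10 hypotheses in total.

Fault-free: G1=1, G2=0, G3=0, G4=1, G5=0 → 0. Observed 1.
  G1 stuck-at-0: output 0 ✗
  G1 stuck-at-1: output 0 ✗
  G2 stuck-at-0: output 0 ✗
  G2 stuck-at-1: output 0 ✗
  G3 stuck-at-0: output 0 ✗
  G3 stuck-at-1: output 1 ✓
  G4 stuck-at-0: output 1 ✓
  G4 stuck-at-1: output 0 ✗
  G5 stuck-at-0: output 0 ✗
  G5 stuck-at-1: output 1 ✓
Consistent faults: {G3 stuck-at-1, G4 stuck-at-0, G5 stuck-at-1} — 3 in all.

3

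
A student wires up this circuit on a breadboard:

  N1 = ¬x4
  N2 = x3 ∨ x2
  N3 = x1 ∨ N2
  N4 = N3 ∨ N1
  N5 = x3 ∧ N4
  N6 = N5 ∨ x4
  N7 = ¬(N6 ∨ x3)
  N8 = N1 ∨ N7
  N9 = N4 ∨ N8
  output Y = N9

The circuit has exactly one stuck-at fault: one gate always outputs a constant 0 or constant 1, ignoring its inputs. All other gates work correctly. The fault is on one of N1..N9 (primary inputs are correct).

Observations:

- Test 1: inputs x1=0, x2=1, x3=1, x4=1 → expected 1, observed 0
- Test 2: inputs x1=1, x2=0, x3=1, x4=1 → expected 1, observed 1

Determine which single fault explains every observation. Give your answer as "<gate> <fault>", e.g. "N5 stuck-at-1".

Fault-free values for test 1 (x1=0, x2=1, x3=1, x4=1): N1=0, N2=1, N3=1, N4=1, N5=1, N6=1, N7=0, N8=0, N9=1, giving Y=1. Observed 0.
Test 1: faults giving observed 0 are {N2 stuck-at-0, N3 stuck-at-0, N4 stuck-at-0, N9 stuck-at-0}.
Test 2 (x1=1, x2=0, x3=1, x4=1): fault-free N1=0, N2=1, N3=1, N4=1, N5=1, N6=1, N7=0, N8=0, N9=1 → 1; observed 1. Eliminates N3 stuck-at-0, N4 stuck-at-0, N9 stuck-at-0.
Only N2 stuck-at-0 is consistent with every test.

N2 stuck-at-0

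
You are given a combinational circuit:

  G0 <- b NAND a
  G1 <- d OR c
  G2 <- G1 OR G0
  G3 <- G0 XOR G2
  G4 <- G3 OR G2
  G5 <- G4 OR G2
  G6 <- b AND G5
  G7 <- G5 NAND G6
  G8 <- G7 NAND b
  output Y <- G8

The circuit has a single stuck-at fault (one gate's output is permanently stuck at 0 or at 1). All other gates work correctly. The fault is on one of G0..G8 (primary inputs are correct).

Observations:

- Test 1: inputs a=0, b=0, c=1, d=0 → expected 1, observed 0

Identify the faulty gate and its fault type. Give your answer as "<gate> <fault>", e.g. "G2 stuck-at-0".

Fault-free values for test 1 (a=0, b=0, c=1, d=0): G0=1, G1=1, G2=1, G3=0, G4=1, G5=1, G6=0, G7=1, G8=1, giving Y=1. Observed 0.
Test 1: faults giving observed 0 are {G8 stuck-at-0}.
Only G8 stuck-at-0 is consistent with every test.

G8 stuck-at-0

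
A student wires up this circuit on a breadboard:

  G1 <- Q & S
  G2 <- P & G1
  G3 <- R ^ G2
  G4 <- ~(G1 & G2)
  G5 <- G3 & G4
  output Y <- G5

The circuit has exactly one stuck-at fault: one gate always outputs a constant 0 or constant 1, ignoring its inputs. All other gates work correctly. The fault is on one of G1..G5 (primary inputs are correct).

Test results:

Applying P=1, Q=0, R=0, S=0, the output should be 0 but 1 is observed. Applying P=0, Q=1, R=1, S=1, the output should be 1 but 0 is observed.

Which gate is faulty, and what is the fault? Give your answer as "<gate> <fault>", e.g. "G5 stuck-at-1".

G2 stuck-at-1

Fault-free values for test 1 (P=1, Q=0, R=0, S=0): G1=0, G2=0, G3=0, G4=1, G5=0, giving Y=0. Observed 1.
Test 1: faults giving observed 1 are {G2 stuck-at-1, G3 stuck-at-1, G5 stuck-at-1}.
Test 2 (P=0, Q=1, R=1, S=1): fault-free G1=1, G2=0, G3=1, G4=1, G5=1 → 1; observed 0. Eliminates G3 stuck-at-1, G5 stuck-at-1.
Only G2 stuck-at-1 is consistent with every test.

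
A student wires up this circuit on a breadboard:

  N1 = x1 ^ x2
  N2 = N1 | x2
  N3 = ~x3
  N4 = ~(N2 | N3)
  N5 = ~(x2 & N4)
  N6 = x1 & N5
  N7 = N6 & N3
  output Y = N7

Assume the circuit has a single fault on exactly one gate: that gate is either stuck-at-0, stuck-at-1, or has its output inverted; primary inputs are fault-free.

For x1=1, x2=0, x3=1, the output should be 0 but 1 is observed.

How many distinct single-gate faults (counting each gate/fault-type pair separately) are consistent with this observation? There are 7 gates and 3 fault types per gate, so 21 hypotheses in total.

Fault-free: N1=1, N2=1, N3=0, N4=0, N5=1, N6=1, N7=0 → 0. Observed 1.
  N1: none of the 3 fault types match ✗
  N2: none of the 3 fault types match ✗
  N3: stuck-at-1, inverted output ✓; others ✗
  N4: none of the 3 fault types match ✗
  N5: none of the 3 fault types match ✗
  N6: none of the 3 fault types match ✗
  N7: stuck-at-1, inverted output ✓; others ✗
Consistent faults: {N3 stuck-at-1, N3 inverted output, N7 stuck-at-1, N7 inverted output} — 4 in all.

4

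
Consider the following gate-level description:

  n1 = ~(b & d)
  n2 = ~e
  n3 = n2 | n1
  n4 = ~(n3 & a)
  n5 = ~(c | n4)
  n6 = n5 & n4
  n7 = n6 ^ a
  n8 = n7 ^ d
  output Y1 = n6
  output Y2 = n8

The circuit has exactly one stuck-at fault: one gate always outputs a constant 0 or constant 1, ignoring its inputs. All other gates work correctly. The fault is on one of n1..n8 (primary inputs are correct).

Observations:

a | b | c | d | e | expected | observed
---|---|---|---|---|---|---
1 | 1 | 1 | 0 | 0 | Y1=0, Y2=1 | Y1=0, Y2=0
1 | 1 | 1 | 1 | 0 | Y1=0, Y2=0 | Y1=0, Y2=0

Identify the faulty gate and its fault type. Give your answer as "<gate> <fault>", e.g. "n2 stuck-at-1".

Fault-free values for test 1 (a=1, b=1, c=1, d=0, e=0): n1=1, n2=1, n3=1, n4=0, n5=0, n6=0, n7=1, n8=1, giving Y1=0, Y2=1. Observed Y1=0, Y2=0.
Test 1: faults giving observed Y1=0, Y2=0 are {n7 stuck-at-0, n8 stuck-at-0}.
Test 2 (a=1, b=1, c=1, d=1, e=0): fault-free n1=0, n2=1, n3=1, n4=0, n5=0, n6=0, n7=1, n8=0 → Y1=0, Y2=0; observed Y1=0, Y2=0. Eliminates n7 stuck-at-0.
Only n8 stuck-at-0 is consistent with every test.

n8 stuck-at-0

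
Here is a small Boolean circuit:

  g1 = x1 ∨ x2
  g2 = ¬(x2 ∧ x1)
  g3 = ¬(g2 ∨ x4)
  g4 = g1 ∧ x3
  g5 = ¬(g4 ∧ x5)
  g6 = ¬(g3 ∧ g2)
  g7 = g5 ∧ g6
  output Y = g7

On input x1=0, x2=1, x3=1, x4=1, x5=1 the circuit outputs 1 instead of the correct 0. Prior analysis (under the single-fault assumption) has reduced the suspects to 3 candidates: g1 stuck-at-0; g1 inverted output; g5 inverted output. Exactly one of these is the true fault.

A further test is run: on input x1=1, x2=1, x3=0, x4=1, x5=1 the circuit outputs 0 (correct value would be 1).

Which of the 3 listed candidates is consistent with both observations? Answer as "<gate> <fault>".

g5 inverted output

Evaluate each candidate on input x1=1, x2=1, x3=0, x4=1, x5=1:
  g1 stuck-at-0: g1=0 [stuck-at-0], g2=0, g3=0, g4=0, g5=1, g6=1, g7=1 → 1 — eliminated
  g1 inverted output: g1=0 [inverted output], g2=0, g3=0, g4=0, g5=1, g6=1, g7=1 → 1 — eliminated
  g5 inverted output: g1=1, g2=0, g3=0, g4=0, g5=0 [inverted output], g6=1, g7=0 → 0 — matches
Only g5 inverted output reproduces the observed 0.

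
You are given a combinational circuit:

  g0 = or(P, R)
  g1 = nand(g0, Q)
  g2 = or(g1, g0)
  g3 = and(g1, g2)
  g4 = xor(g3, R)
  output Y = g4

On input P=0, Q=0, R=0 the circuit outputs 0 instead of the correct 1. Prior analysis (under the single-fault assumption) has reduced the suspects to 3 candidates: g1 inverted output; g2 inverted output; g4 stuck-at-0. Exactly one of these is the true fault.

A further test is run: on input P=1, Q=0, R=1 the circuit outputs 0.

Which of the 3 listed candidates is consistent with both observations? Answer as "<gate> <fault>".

g4 stuck-at-0

Evaluate each candidate on input P=1, Q=0, R=1:
  g1 inverted output: g0=1, g1=0 [inverted output], g2=1, g3=0, g4=1 → 1 — eliminated
  g2 inverted output: g0=1, g1=1, g2=0 [inverted output], g3=0, g4=1 → 1 — eliminated
  g4 stuck-at-0: g0=1, g1=1, g2=1, g3=1, g4=0 [stuck-at-0] → 0 — matches
Only g4 stuck-at-0 reproduces the observed 0.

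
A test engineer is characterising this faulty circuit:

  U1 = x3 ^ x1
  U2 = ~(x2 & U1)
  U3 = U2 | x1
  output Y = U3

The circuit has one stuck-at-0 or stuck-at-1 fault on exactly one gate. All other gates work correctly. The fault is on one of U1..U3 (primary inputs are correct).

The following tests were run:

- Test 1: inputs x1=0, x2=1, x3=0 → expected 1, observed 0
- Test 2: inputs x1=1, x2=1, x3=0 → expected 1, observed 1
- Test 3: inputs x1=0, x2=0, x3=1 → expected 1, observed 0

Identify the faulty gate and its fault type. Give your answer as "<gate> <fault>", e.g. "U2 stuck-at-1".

U2 stuck-at-0

Fault-free values for test 1 (x1=0, x2=1, x3=0): U1=0, U2=1, U3=1, giving Y=1. Observed 0.
Test 1: faults giving observed 0 are {U1 stuck-at-1, U2 stuck-at-0, U3 stuck-at-0}.
Test 2 (x1=1, x2=1, x3=0): fault-free U1=1, U2=0, U3=1 → 1; observed 1. Eliminates U3 stuck-at-0.
Test 3 (x1=0, x2=0, x3=1): fault-free U1=1, U2=1, U3=1 → 1; observed 0. Eliminates U1 stuck-at-1.
Only U2 stuck-at-0 is consistent with every test.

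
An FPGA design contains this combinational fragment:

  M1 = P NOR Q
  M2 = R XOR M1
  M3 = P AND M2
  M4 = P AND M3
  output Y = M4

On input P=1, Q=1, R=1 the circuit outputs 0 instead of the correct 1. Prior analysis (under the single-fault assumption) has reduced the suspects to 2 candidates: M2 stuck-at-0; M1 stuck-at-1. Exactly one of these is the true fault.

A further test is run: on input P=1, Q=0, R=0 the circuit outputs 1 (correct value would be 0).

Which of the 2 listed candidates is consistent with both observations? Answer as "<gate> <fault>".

Evaluate each candidate on input P=1, Q=0, R=0:
  M2 stuck-at-0: M1=0, M2=0 [stuck-at-0], M3=0, M4=0 → 0 — eliminated
  M1 stuck-at-1: M1=1 [stuck-at-1], M2=1, M3=1, M4=1 → 1 — matches
Only M1 stuck-at-1 reproduces the observed 1.

M1 stuck-at-1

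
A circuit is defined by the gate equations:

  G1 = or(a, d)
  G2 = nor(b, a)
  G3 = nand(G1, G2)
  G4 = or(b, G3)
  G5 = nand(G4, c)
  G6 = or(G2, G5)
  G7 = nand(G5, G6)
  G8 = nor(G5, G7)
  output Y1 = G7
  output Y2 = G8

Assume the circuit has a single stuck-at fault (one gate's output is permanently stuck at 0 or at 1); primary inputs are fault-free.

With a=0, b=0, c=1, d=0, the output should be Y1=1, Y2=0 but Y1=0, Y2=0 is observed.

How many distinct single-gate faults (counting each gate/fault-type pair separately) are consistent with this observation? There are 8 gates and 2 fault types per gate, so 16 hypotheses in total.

4

Fault-free: G1=0, G2=1, G3=1, G4=1, G5=0, G6=1, G7=1, G8=0 → Y1=1, Y2=0. Observed Y1=0, Y2=0.
  G1: stuck-at-1 ✓; others ✗
  G2: none of the 2 fault types match ✗
  G3: stuck-at-0 ✓; others ✗
  G4: stuck-at-0 ✓; others ✗
  G5: stuck-at-1 ✓; others ✗
  G6: none of the 2 fault types match ✗
  G7: none of the 2 fault types match ✗
  G8: none of the 2 fault types match ✗
Consistent faults: {G1 stuck-at-1, G3 stuck-at-0, G4 stuck-at-0, G5 stuck-at-1} — 4 in all.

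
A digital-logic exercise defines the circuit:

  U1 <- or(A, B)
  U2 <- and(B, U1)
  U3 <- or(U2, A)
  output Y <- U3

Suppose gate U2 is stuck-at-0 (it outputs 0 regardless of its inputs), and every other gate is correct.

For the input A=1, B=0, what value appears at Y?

Propagate with U2 forced: U1=1, U2=0 [stuck-at-0], U3=1.
So Y = 1. (Same as the fault-free value — the fault is masked on this input.)

1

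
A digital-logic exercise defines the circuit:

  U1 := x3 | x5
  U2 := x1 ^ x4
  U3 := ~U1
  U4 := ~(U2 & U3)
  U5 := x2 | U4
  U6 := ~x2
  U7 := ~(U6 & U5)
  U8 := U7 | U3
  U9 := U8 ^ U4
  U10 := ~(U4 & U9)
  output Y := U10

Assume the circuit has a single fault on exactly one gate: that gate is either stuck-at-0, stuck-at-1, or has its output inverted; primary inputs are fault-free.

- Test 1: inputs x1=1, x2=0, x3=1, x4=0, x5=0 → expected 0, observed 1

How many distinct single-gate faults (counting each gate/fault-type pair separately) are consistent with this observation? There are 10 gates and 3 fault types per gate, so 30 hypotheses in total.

Fault-free: U1=1, U2=1, U3=0, U4=1, U5=1, U6=1, U7=0, U8=0, U9=1, U10=0 → 0. Observed 1.
  U1: stuck-at-0, inverted output ✓; others ✗
  U2: none of the 3 fault types match ✗
  U3: stuck-at-1, inverted output ✓; others ✗
  U4: stuck-at-0, inverted output ✓; others ✗
  U5: stuck-at-0, inverted output ✓; others ✗
  U6: stuck-at-0, inverted output ✓; others ✗
  U7: stuck-at-1, inverted output ✓; others ✗
  U8: stuck-at-1, inverted output ✓; others ✗
  U9: stuck-at-0, inverted output ✓; others ✗
  U10: stuck-at-1, inverted output ✓; others ✗
Consistent faults: {U1 stuck-at-0, U1 inverted output, U3 stuck-at-1, U3 inverted output, U4 stuck-at-0, U4 inverted output, U5 stuck-at-0, U5 inverted output, U6 stuck-at-0, U6 inverted output, U7 stuck-at-1, U7 inverted output, U8 stuck-at-1, U8 inverted output, U9 stuck-at-0, U9 inverted output, U10 stuck-at-1, U10 inverted output} — 18 in all.

18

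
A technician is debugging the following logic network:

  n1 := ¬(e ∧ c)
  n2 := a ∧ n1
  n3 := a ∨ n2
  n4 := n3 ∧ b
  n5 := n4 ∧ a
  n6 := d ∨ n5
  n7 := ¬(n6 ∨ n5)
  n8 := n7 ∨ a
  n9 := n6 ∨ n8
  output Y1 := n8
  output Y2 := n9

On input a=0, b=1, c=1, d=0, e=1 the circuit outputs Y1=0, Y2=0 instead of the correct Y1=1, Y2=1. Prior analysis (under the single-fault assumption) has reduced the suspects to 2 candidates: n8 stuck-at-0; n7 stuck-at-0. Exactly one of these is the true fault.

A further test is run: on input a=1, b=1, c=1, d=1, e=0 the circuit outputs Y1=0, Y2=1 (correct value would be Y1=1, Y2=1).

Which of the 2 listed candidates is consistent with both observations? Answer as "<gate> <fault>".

Evaluate each candidate on input a=1, b=1, c=1, d=1, e=0:
  n8 stuck-at-0: n1=1, n2=1, n3=1, n4=1, n5=1, n6=1, n7=0, n8=0 [stuck-at-0], n9=1 → Y1=0, Y2=1 — matches
  n7 stuck-at-0: n1=1, n2=1, n3=1, n4=1, n5=1, n6=1, n7=0 [stuck-at-0], n8=1, n9=1 → Y1=1, Y2=1 — eliminated
Only n8 stuck-at-0 reproduces the observed Y1=0, Y2=1.

n8 stuck-at-0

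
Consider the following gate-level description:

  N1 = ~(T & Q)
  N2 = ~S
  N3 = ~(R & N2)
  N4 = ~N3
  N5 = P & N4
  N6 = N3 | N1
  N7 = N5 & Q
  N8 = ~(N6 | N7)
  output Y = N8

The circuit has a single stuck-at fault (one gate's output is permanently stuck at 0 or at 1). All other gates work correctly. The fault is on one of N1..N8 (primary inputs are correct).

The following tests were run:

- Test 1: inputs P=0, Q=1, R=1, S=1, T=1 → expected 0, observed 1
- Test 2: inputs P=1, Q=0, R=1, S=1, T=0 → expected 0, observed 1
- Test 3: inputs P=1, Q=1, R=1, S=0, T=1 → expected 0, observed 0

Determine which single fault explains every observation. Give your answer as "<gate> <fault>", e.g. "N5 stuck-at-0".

Fault-free values for test 1 (P=0, Q=1, R=1, S=1, T=1): N1=0, N2=0, N3=1, N4=0, N5=0, N6=1, N7=0, N8=0, giving Y=0. Observed 1.
Test 1: faults giving observed 1 are {N2 stuck-at-1, N3 stuck-at-0, N6 stuck-at-0, N8 stuck-at-1}.
Test 2 (P=1, Q=0, R=1, S=1, T=0): fault-free N1=1, N2=0, N3=1, N4=0, N5=0, N6=1, N7=0, N8=0 → 0; observed 1. Eliminates N2 stuck-at-1, N3 stuck-at-0.
Test 3 (P=1, Q=1, R=1, S=0, T=1): fault-free N1=0, N2=1, N3=0, N4=1, N5=1, N6=0, N7=1, N8=0 → 0; observed 0. Eliminates N8 stuck-at-1.
Only N6 stuck-at-0 is consistent with every test.

N6 stuck-at-0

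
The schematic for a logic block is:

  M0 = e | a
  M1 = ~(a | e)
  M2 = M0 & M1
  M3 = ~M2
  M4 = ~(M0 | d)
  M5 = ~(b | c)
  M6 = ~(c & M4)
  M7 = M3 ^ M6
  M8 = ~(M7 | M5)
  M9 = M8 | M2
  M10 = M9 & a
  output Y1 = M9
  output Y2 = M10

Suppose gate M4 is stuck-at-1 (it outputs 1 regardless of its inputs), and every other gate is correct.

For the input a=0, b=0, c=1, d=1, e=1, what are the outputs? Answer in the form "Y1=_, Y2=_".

Propagate with M4 forced: M0=1, M1=0, M2=0, M3=1, M4=1 [stuck-at-1], M5=0, M6=0, M7=1, M8=0, M9=0, M10=0.
So the outputs are Y1=0, Y2=0. (Without the fault they would be Y1=1, Y2=0.)

Y1=0, Y2=0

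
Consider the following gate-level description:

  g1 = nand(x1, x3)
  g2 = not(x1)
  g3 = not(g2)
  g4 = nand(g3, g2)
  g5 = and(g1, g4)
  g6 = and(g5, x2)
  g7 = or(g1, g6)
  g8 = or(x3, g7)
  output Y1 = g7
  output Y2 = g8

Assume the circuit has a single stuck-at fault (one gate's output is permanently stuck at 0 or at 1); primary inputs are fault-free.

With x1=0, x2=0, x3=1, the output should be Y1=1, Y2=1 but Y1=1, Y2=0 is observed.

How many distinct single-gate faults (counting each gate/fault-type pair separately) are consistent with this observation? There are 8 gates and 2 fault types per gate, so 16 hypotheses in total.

Fault-free: g1=1, g2=1, g3=0, g4=1, g5=1, g6=0, g7=1, g8=1 → Y1=1, Y2=1. Observed Y1=1, Y2=0.
  g1: none of the 2 fault types match ✗
  g2: none of the 2 fault types match ✗
  g3: none of the 2 fault types match ✗
  g4: none of the 2 fault types match ✗
  g5: none of the 2 fault types match ✗
  g6: none of the 2 fault types match ✗
  g7: none of the 2 fault types match ✗
  g8: stuck-at-0 ✓; others ✗
Consistent faults: {g8 stuck-at-0} — 1 in all.

1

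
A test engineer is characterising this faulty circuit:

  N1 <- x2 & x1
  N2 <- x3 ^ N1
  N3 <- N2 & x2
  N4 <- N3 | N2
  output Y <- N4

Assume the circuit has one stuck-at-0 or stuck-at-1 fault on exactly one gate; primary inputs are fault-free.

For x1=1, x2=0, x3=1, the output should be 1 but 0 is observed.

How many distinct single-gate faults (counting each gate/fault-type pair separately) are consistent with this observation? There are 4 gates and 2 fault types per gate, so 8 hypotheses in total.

Fault-free: N1=0, N2=1, N3=0, N4=1 → 1. Observed 0.
  N1 stuck-at-0: output 1 ✗
  N1 stuck-at-1: output 0 ✓
  N2 stuck-at-0: output 0 ✓
  N2 stuck-at-1: output 1 ✗
  N3 stuck-at-0: output 1 ✗
  N3 stuck-at-1: output 1 ✗
  N4 stuck-at-0: output 0 ✓
  N4 stuck-at-1: output 1 ✗
Consistent faults: {N1 stuck-at-1, N2 stuck-at-0, N4 stuck-at-0} — 3 in all.

3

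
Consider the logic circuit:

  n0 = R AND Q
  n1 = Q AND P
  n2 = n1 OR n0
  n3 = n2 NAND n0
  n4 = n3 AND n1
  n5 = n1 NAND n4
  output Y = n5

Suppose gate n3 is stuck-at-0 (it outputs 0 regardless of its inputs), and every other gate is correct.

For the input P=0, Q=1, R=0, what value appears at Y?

Propagate with n3 forced: n0=0, n1=0, n2=0, n3=0 [stuck-at-0], n4=0, n5=1.
So Y = 1. (Same as the fault-free value — the fault is masked on this input.)

1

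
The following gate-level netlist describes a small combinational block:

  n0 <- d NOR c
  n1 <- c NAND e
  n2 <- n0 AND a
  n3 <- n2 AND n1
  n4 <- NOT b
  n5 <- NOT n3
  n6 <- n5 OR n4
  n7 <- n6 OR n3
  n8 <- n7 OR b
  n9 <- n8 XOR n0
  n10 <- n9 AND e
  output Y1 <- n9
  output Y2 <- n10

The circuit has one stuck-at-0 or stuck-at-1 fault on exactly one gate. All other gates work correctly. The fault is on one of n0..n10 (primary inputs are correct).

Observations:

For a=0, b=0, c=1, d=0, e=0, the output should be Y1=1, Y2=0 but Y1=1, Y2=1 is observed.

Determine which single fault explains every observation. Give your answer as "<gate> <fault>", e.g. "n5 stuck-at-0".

n10 stuck-at-1

Fault-free values for test 1 (a=0, b=0, c=1, d=0, e=0): n0=0, n1=1, n2=0, n3=0, n4=1, n5=1, n6=1, n7=1, n8=1, n9=1, n10=0, giving Y1=1, Y2=0. Observed Y1=1, Y2=1.
Test 1: faults giving observed Y1=1, Y2=1 are {n10 stuck-at-1}.
Only n10 stuck-at-1 is consistent with every test.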